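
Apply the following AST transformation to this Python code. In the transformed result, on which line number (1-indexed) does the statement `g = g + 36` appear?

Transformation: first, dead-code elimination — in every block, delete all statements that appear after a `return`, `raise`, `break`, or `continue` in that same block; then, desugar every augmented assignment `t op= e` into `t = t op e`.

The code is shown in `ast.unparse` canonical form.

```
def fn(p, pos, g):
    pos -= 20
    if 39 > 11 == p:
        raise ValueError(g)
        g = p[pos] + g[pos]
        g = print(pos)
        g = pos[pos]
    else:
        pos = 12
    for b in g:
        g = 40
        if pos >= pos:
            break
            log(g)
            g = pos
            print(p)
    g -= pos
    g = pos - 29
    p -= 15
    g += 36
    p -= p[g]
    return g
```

Transformed code:
def fn(p, pos, g):
    pos = pos - 20
    if 39 > 11 == p:
        raise ValueError(g)
    else:
        pos = 12
    for b in g:
        g = 40
        if pos >= pos:
            break
    g = g - pos
    g = pos - 29
    p = p - 15
    g = g + 36
    p = p - p[g]
    return g

14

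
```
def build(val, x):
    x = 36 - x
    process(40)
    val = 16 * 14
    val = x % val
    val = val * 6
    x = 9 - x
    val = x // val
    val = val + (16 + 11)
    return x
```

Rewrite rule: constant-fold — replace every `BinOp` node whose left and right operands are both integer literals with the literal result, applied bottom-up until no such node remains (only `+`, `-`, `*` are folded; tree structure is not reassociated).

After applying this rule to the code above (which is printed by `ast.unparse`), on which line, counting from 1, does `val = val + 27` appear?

Transformed code:
def build(val, x):
    x = 36 - x
    process(40)
    val = 224
    val = x % val
    val = val * 6
    x = 9 - x
    val = x // val
    val = val + 27
    return x

9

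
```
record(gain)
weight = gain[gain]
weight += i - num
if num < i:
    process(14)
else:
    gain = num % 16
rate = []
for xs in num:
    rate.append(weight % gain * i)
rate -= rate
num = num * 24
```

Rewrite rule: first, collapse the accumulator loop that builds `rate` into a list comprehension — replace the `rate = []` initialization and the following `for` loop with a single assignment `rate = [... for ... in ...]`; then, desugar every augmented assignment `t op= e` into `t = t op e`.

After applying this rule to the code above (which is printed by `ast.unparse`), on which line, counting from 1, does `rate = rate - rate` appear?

9

Transformed code:
record(gain)
weight = gain[gain]
weight = weight + (i - num)
if num < i:
    process(14)
else:
    gain = num % 16
rate = [weight % gain * i for xs in num]
rate = rate - rate
num = num * 24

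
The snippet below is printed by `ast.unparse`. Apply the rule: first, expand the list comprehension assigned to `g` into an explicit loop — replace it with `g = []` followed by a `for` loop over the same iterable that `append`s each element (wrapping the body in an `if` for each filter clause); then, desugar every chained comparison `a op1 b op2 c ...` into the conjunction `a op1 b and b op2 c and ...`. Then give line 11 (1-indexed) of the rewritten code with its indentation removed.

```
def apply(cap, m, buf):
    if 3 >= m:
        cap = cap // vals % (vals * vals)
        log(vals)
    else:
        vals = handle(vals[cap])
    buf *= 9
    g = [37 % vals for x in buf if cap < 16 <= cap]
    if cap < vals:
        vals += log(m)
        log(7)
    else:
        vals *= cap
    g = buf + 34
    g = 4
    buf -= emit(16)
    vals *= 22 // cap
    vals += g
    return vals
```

g.append(37 % vals)

Transformed code:
def apply(cap, m, buf):
    if 3 >= m:
        cap = cap // vals % (vals * vals)
        log(vals)
    else:
        vals = handle(vals[cap])
    buf *= 9
    g = []
    for x in buf:
        if cap < 16 and 16 <= cap:
            g.append(37 % vals)
    if cap < vals:
        vals += log(m)
        log(7)
    else:
        vals *= cap
    g = buf + 34
    g = 4
    buf -= emit(16)
    vals *= 22 // cap
    vals += g
    return vals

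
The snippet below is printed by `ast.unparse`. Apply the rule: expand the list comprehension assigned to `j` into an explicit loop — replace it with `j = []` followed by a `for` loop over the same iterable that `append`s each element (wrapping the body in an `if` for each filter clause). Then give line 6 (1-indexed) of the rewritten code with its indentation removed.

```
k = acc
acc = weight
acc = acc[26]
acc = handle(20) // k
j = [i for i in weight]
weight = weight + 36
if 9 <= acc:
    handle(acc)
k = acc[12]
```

Transformed code:
k = acc
acc = weight
acc = acc[26]
acc = handle(20) // k
j = []
for i in weight:
    j.append(i)
weight = weight + 36
if 9 <= acc:
    handle(acc)
k = acc[12]

for i in weight:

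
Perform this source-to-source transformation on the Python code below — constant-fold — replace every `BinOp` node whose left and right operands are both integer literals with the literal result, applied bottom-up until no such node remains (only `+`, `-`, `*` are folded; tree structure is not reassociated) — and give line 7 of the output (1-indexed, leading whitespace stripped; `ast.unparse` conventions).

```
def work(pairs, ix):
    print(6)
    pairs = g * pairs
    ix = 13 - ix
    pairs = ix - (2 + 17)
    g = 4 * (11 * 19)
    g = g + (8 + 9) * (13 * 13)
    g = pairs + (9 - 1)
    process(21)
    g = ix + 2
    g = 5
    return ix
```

Transformed code:
def work(pairs, ix):
    print(6)
    pairs = g * pairs
    ix = 13 - ix
    pairs = ix - 19
    g = 836
    g = g + 2873
    g = pairs + 8
    process(21)
    g = ix + 2
    g = 5
    return ix

g = g + 2873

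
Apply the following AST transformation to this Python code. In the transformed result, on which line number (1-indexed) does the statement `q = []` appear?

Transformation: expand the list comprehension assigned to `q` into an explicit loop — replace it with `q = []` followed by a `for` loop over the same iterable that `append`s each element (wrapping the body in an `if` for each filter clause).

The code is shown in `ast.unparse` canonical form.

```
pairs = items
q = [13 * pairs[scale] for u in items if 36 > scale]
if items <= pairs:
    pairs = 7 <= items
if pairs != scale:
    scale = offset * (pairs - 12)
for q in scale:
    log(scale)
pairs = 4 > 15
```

2

Transformed code:
pairs = items
q = []
for u in items:
    if 36 > scale:
        q.append(13 * pairs[scale])
if items <= pairs:
    pairs = 7 <= items
if pairs != scale:
    scale = offset * (pairs - 12)
for q in scale:
    log(scale)
pairs = 4 > 15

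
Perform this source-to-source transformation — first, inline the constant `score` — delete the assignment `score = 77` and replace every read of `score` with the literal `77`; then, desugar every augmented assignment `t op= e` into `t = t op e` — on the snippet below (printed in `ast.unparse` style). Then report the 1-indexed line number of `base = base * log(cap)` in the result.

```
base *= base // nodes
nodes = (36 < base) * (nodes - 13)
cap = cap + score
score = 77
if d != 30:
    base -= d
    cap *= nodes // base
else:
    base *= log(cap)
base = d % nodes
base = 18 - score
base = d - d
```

Transformed code:
base = base * (base // nodes)
nodes = (36 < base) * (nodes - 13)
cap = cap + 77
if d != 30:
    base = base - d
    cap = cap * (nodes // base)
else:
    base = base * log(cap)
base = d % nodes
base = 18 - 77
base = d - d

8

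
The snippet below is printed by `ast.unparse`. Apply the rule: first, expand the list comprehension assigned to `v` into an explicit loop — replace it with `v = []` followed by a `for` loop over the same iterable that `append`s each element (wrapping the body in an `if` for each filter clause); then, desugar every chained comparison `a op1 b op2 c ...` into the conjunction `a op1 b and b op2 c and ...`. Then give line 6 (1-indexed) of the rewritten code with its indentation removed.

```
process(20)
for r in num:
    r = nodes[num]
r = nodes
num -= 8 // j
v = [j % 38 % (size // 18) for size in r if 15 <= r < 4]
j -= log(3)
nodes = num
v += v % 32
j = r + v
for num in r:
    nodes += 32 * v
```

Transformed code:
process(20)
for r in num:
    r = nodes[num]
r = nodes
num -= 8 // j
v = []
for size in r:
    if 15 <= r and r < 4:
        v.append(j % 38 % (size // 18))
j -= log(3)
nodes = num
v += v % 32
j = r + v
for num in r:
    nodes += 32 * v

v = []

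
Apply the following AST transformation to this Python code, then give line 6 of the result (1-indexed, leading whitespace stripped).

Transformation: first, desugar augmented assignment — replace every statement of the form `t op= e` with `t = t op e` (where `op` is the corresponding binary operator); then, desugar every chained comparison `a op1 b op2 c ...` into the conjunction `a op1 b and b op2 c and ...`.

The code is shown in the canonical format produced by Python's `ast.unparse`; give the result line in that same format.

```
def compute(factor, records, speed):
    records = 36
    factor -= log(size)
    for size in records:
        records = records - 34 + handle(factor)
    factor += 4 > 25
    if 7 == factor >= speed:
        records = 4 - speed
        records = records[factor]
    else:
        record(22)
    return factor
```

factor = factor + (4 > 25)

Transformed code:
def compute(factor, records, speed):
    records = 36
    factor = factor - log(size)
    for size in records:
        records = records - 34 + handle(factor)
    factor = factor + (4 > 25)
    if 7 == factor and factor >= speed:
        records = 4 - speed
        records = records[factor]
    else:
        record(22)
    return factor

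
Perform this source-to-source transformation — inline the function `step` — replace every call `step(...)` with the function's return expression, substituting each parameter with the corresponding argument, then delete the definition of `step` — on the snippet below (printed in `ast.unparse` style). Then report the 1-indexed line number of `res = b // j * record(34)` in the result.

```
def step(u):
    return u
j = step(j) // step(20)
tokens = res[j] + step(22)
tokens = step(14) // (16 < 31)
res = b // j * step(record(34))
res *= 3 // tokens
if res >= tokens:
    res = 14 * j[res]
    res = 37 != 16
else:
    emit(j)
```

4

Transformed code:
j = j // 20
tokens = res[j] + 22
tokens = 14 // (16 < 31)
res = b // j * record(34)
res *= 3 // tokens
if res >= tokens:
    res = 14 * j[res]
    res = 37 != 16
else:
    emit(j)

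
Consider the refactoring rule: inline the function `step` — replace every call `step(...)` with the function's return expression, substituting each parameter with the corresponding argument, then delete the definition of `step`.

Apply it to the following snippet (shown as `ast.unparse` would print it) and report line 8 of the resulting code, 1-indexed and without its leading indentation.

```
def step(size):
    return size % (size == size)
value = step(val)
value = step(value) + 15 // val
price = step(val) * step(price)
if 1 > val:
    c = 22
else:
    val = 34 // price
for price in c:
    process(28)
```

for price in c:

Transformed code:
value = val % (val == val)
value = value % (value == value) + 15 // val
price = val % (val == val) * (price % (price == price))
if 1 > val:
    c = 22
else:
    val = 34 // price
for price in c:
    process(28)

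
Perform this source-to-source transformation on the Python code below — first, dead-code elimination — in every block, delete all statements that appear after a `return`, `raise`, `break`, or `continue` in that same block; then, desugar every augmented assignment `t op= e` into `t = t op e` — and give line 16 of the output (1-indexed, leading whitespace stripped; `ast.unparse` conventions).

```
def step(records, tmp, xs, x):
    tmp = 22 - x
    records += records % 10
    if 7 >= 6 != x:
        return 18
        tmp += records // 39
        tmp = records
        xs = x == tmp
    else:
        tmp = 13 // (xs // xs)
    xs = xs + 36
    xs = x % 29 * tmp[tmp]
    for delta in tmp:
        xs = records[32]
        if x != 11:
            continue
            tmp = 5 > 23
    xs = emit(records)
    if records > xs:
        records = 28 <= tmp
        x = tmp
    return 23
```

Transformed code:
def step(records, tmp, xs, x):
    tmp = 22 - x
    records = records + records % 10
    if 7 >= 6 != x:
        return 18
    else:
        tmp = 13 // (xs // xs)
    xs = xs + 36
    xs = x % 29 * tmp[tmp]
    for delta in tmp:
        xs = records[32]
        if x != 11:
            continue
    xs = emit(records)
    if records > xs:
        records = 28 <= tmp
        x = tmp
    return 23

records = 28 <= tmp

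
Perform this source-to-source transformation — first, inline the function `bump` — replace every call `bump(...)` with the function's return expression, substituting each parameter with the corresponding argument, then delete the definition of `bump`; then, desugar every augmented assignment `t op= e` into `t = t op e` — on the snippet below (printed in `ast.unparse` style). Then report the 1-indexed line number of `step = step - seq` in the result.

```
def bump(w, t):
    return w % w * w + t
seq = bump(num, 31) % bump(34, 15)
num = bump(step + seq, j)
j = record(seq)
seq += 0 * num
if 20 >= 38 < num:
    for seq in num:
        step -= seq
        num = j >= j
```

Transformed code:
seq = (num % num * num + 31) % (34 % 34 * 34 + 15)
num = (step + seq) % (step + seq) * (step + seq) + j
j = record(seq)
seq = seq + 0 * num
if 20 >= 38 < num:
    for seq in num:
        step = step - seq
        num = j >= j

7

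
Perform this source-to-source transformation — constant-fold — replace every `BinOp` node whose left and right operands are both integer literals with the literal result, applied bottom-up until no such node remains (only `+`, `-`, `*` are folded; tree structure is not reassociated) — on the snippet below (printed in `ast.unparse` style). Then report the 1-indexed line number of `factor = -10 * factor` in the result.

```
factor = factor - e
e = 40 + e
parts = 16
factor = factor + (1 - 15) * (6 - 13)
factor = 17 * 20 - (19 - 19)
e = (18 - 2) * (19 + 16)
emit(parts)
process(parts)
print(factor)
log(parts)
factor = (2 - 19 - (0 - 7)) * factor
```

Transformed code:
factor = factor - e
e = 40 + e
parts = 16
factor = factor + 98
factor = 340
e = 560
emit(parts)
process(parts)
print(factor)
log(parts)
factor = -10 * factor

11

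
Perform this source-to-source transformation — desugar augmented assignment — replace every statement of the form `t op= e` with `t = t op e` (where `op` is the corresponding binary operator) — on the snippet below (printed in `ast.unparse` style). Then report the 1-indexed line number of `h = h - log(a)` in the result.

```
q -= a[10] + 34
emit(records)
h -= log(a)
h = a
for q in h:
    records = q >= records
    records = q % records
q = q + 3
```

3

Transformed code:
q = q - (a[10] + 34)
emit(records)
h = h - log(a)
h = a
for q in h:
    records = q >= records
    records = q % records
q = q + 3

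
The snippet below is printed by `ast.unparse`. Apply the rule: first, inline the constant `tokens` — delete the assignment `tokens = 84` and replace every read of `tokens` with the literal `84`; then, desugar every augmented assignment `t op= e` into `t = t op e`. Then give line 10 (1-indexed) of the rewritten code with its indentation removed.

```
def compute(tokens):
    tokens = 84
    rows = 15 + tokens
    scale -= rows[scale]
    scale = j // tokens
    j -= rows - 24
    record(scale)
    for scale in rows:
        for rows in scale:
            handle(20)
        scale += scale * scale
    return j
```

scale = scale + scale * scale

Transformed code:
def compute(tokens):
    rows = 15 + 84
    scale = scale - rows[scale]
    scale = j // 84
    j = j - (rows - 24)
    record(scale)
    for scale in rows:
        for rows in scale:
            handle(20)
        scale = scale + scale * scale
    return j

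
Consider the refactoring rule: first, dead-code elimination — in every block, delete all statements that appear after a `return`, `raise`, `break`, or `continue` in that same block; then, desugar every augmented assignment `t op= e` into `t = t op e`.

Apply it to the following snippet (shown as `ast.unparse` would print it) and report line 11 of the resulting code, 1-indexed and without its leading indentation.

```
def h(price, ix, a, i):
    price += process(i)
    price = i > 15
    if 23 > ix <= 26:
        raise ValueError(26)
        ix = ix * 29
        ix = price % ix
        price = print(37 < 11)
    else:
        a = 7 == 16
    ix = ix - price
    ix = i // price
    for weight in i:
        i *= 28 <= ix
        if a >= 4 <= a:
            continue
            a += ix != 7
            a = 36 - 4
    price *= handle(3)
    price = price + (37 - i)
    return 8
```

Transformed code:
def h(price, ix, a, i):
    price = price + process(i)
    price = i > 15
    if 23 > ix <= 26:
        raise ValueError(26)
    else:
        a = 7 == 16
    ix = ix - price
    ix = i // price
    for weight in i:
        i = i * (28 <= ix)
        if a >= 4 <= a:
            continue
    price = price * handle(3)
    price = price + (37 - i)
    return 8

i = i * (28 <= ix)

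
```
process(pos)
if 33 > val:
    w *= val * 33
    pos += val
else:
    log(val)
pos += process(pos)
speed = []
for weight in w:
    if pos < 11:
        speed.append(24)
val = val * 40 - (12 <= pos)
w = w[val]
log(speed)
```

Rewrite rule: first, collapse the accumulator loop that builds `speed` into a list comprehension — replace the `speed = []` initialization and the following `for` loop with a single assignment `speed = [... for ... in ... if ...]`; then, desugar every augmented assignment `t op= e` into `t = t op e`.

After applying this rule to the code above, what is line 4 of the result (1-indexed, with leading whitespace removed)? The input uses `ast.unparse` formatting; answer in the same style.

pos = pos + val

Transformed code:
process(pos)
if 33 > val:
    w = w * (val * 33)
    pos = pos + val
else:
    log(val)
pos = pos + process(pos)
speed = [24 for weight in w if pos < 11]
val = val * 40 - (12 <= pos)
w = w[val]
log(speed)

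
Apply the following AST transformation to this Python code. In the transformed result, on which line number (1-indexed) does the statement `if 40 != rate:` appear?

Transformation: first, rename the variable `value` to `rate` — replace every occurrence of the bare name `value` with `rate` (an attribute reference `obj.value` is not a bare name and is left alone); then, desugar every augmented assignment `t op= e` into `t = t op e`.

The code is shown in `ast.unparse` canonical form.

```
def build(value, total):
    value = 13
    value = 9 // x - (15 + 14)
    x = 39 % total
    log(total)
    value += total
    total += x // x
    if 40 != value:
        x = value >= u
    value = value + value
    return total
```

Transformed code:
def build(rate, total):
    rate = 13
    rate = 9 // x - (15 + 14)
    x = 39 % total
    log(total)
    rate = rate + total
    total = total + x // x
    if 40 != rate:
        x = rate >= u
    rate = rate + rate
    return total

8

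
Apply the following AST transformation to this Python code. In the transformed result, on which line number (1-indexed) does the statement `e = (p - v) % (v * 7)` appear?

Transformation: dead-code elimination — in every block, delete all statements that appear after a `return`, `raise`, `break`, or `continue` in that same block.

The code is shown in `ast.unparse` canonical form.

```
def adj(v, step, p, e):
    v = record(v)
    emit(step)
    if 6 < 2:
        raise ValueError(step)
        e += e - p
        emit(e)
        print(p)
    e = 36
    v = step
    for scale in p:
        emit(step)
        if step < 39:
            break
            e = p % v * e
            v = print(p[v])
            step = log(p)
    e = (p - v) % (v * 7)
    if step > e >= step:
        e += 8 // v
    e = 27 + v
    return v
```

Transformed code:
def adj(v, step, p, e):
    v = record(v)
    emit(step)
    if 6 < 2:
        raise ValueError(step)
    e = 36
    v = step
    for scale in p:
        emit(step)
        if step < 39:
            break
    e = (p - v) % (v * 7)
    if step > e >= step:
        e += 8 // v
    e = 27 + v
    return v

12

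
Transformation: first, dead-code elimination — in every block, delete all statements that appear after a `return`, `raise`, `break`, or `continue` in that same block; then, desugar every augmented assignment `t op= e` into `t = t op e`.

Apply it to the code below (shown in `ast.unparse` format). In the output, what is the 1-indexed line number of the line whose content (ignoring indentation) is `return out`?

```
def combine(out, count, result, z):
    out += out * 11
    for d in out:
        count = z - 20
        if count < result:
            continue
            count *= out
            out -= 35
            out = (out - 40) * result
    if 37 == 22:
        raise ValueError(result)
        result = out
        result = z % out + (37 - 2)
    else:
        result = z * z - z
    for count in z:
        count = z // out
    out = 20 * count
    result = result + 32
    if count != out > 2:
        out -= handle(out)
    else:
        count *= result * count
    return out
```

Transformed code:
def combine(out, count, result, z):
    out = out + out * 11
    for d in out:
        count = z - 20
        if count < result:
            continue
    if 37 == 22:
        raise ValueError(result)
    else:
        result = z * z - z
    for count in z:
        count = z // out
    out = 20 * count
    result = result + 32
    if count != out > 2:
        out = out - handle(out)
    else:
        count = count * (result * count)
    return out

19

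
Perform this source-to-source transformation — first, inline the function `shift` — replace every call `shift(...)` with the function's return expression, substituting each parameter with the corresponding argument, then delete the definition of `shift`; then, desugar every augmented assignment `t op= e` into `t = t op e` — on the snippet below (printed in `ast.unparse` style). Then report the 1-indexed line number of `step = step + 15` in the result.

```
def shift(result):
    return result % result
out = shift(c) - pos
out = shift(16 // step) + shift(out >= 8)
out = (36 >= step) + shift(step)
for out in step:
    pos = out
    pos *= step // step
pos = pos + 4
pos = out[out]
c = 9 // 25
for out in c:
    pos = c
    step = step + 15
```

12

Transformed code:
out = c % c - pos
out = 16 // step % (16 // step) + (out >= 8) % (out >= 8)
out = (36 >= step) + step % step
for out in step:
    pos = out
    pos = pos * (step // step)
pos = pos + 4
pos = out[out]
c = 9 // 25
for out in c:
    pos = c
    step = step + 15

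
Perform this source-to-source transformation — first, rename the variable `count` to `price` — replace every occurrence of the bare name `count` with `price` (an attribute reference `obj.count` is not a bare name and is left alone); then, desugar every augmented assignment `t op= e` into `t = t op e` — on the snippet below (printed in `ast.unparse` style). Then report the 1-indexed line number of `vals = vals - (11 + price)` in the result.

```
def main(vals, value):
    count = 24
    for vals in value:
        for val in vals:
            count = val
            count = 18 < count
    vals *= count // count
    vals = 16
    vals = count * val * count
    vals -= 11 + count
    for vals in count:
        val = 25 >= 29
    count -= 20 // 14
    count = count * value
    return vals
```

10

Transformed code:
def main(vals, value):
    price = 24
    for vals in value:
        for val in vals:
            price = val
            price = 18 < price
    vals = vals * (price // price)
    vals = 16
    vals = price * val * price
    vals = vals - (11 + price)
    for vals in price:
        val = 25 >= 29
    price = price - 20 // 14
    price = price * value
    return vals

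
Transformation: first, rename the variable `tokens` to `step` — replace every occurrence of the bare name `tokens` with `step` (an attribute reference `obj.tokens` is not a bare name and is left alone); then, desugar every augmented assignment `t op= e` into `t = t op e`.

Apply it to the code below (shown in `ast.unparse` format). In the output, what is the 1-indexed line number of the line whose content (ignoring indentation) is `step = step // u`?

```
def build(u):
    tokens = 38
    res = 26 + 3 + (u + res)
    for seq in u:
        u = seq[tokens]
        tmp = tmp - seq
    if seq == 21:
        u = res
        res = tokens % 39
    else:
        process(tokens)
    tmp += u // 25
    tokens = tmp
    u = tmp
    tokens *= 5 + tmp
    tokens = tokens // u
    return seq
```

Transformed code:
def build(u):
    step = 38
    res = 26 + 3 + (u + res)
    for seq in u:
        u = seq[step]
        tmp = tmp - seq
    if seq == 21:
        u = res
        res = step % 39
    else:
        process(step)
    tmp = tmp + u // 25
    step = tmp
    u = tmp
    step = step * (5 + tmp)
    step = step // u
    return seq

16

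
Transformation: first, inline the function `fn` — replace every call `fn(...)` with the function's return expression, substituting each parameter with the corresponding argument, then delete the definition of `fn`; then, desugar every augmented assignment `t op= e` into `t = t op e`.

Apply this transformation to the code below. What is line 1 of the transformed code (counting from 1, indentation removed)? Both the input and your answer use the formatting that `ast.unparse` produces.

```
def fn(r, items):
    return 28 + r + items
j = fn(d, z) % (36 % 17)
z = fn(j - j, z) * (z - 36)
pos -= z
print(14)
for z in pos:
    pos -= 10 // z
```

j = (28 + d + z) % (36 % 17)

Transformed code:
j = (28 + d + z) % (36 % 17)
z = (28 + (j - j) + z) * (z - 36)
pos = pos - z
print(14)
for z in pos:
    pos = pos - 10 // z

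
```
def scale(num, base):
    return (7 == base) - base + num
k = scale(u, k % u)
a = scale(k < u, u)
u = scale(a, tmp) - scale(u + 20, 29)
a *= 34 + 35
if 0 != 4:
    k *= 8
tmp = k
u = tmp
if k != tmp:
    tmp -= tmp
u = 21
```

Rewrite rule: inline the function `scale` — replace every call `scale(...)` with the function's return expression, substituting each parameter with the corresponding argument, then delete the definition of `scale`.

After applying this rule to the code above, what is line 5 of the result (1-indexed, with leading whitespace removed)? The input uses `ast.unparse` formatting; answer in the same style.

if 0 != 4:

Transformed code:
k = (7 == k % u) - k % u + u
a = (7 == u) - u + (k < u)
u = (7 == tmp) - tmp + a - ((7 == 29) - 29 + (u + 20))
a *= 34 + 35
if 0 != 4:
    k *= 8
tmp = k
u = tmp
if k != tmp:
    tmp -= tmp
u = 21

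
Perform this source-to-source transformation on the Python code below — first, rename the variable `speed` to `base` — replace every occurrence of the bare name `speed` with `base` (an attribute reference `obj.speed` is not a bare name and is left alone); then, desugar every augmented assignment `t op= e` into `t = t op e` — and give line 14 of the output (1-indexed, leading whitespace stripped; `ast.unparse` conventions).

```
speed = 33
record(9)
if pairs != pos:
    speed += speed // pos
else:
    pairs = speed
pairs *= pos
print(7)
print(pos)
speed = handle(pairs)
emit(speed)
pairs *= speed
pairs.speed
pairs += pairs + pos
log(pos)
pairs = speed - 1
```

pairs = pairs + (pairs + pos)

Transformed code:
base = 33
record(9)
if pairs != pos:
    base = base + base // pos
else:
    pairs = base
pairs = pairs * pos
print(7)
print(pos)
base = handle(pairs)
emit(base)
pairs = pairs * base
pairs.speed
pairs = pairs + (pairs + pos)
log(pos)
pairs = base - 1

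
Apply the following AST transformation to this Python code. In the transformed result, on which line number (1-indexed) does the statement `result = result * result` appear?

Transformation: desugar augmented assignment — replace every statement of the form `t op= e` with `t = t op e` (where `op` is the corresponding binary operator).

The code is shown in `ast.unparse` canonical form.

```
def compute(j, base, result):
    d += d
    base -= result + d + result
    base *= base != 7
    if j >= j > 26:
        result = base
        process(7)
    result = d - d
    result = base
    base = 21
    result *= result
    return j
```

Transformed code:
def compute(j, base, result):
    d = d + d
    base = base - (result + d + result)
    base = base * (base != 7)
    if j >= j > 26:
        result = base
        process(7)
    result = d - d
    result = base
    base = 21
    result = result * result
    return j

11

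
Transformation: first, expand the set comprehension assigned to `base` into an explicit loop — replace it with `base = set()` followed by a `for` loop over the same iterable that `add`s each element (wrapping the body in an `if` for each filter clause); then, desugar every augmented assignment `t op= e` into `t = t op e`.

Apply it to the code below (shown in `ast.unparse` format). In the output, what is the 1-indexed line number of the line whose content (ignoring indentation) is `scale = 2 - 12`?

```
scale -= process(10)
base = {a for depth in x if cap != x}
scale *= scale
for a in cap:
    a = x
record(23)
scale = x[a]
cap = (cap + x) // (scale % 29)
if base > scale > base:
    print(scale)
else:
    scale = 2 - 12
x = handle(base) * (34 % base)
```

Transformed code:
scale = scale - process(10)
base = set()
for depth in x:
    if cap != x:
        base.add(a)
scale = scale * scale
for a in cap:
    a = x
record(23)
scale = x[a]
cap = (cap + x) // (scale % 29)
if base > scale > base:
    print(scale)
else:
    scale = 2 - 12
x = handle(base) * (34 % base)

15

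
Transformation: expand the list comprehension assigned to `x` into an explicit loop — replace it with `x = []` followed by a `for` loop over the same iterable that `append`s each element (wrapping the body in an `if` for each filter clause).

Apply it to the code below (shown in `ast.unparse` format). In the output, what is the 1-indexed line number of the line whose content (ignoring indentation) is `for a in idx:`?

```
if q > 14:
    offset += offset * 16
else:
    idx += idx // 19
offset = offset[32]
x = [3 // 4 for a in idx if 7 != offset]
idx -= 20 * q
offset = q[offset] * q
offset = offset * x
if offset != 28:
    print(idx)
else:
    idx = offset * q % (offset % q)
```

Transformed code:
if q > 14:
    offset += offset * 16
else:
    idx += idx // 19
offset = offset[32]
x = []
for a in idx:
    if 7 != offset:
        x.append(3 // 4)
idx -= 20 * q
offset = q[offset] * q
offset = offset * x
if offset != 28:
    print(idx)
else:
    idx = offset * q % (offset % q)

7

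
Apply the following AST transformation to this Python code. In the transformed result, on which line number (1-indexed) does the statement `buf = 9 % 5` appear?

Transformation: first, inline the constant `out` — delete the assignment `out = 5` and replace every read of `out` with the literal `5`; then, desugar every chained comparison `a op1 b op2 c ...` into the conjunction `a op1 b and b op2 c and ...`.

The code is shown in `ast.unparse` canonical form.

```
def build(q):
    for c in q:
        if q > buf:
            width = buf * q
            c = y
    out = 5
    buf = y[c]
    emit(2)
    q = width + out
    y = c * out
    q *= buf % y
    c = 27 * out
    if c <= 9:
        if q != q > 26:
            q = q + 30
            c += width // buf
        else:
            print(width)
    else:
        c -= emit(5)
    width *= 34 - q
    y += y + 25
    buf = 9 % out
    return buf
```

22

Transformed code:
def build(q):
    for c in q:
        if q > buf:
            width = buf * q
            c = y
    buf = y[c]
    emit(2)
    q = width + 5
    y = c * 5
    q *= buf % y
    c = 27 * 5
    if c <= 9:
        if q != q and q > 26:
            q = q + 30
            c += width // buf
        else:
            print(width)
    else:
        c -= emit(5)
    width *= 34 - q
    y += y + 25
    buf = 9 % 5
    return buf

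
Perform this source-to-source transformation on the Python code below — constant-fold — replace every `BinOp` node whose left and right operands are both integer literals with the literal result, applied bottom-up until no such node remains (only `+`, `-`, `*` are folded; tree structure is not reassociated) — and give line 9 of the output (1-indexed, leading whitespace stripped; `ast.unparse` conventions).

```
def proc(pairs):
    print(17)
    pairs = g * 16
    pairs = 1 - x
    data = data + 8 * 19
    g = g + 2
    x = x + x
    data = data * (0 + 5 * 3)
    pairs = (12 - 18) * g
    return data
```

Transformed code:
def proc(pairs):
    print(17)
    pairs = g * 16
    pairs = 1 - x
    data = data + 152
    g = g + 2
    x = x + x
    data = data * 15
    pairs = -6 * g
    return data

pairs = -6 * g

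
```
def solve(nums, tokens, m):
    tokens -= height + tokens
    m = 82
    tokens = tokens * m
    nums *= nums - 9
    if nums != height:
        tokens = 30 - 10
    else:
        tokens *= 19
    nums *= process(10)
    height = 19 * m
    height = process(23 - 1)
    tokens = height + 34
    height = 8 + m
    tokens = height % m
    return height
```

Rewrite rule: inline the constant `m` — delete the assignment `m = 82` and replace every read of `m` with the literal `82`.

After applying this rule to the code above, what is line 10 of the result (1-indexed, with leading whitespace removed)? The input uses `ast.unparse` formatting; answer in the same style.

Transformed code:
def solve(nums, tokens, m):
    tokens -= height + tokens
    tokens = tokens * 82
    nums *= nums - 9
    if nums != height:
        tokens = 30 - 10
    else:
        tokens *= 19
    nums *= process(10)
    height = 19 * 82
    height = process(23 - 1)
    tokens = height + 34
    height = 8 + 82
    tokens = height % 82
    return height

height = 19 * 82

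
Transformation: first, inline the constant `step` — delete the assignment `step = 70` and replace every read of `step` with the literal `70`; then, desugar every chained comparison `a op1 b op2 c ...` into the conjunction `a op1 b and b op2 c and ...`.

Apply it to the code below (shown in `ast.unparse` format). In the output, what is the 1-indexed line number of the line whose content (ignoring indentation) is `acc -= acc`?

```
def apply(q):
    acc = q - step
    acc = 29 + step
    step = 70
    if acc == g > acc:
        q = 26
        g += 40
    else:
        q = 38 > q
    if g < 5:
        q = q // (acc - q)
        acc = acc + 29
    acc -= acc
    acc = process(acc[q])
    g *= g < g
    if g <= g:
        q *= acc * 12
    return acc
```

Transformed code:
def apply(q):
    acc = q - 70
    acc = 29 + 70
    if acc == g and g > acc:
        q = 26
        g += 40
    else:
        q = 38 > q
    if g < 5:
        q = q // (acc - q)
        acc = acc + 29
    acc -= acc
    acc = process(acc[q])
    g *= g < g
    if g <= g:
        q *= acc * 12
    return acc

12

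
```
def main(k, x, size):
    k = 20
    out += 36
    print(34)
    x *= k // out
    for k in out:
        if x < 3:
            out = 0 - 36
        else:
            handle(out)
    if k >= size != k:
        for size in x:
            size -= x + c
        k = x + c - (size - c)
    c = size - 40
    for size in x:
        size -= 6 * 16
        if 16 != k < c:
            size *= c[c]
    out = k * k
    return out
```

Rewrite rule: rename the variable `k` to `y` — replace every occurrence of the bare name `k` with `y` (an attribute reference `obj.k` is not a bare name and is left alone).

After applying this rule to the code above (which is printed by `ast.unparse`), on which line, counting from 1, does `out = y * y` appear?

20

Transformed code:
def main(y, x, size):
    y = 20
    out += 36
    print(34)
    x *= y // out
    for y in out:
        if x < 3:
            out = 0 - 36
        else:
            handle(out)
    if y >= size != y:
        for size in x:
            size -= x + c
        y = x + c - (size - c)
    c = size - 40
    for size in x:
        size -= 6 * 16
        if 16 != y < c:
            size *= c[c]
    out = y * y
    return out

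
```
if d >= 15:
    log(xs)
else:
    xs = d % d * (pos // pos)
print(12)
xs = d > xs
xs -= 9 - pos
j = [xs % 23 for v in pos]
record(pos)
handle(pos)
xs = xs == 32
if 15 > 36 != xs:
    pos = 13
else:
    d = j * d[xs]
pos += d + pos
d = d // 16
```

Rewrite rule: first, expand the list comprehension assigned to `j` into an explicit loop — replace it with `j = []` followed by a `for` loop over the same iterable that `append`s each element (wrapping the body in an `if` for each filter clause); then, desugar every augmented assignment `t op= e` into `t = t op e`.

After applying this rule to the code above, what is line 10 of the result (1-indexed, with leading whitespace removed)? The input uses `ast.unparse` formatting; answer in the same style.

Transformed code:
if d >= 15:
    log(xs)
else:
    xs = d % d * (pos // pos)
print(12)
xs = d > xs
xs = xs - (9 - pos)
j = []
for v in pos:
    j.append(xs % 23)
record(pos)
handle(pos)
xs = xs == 32
if 15 > 36 != xs:
    pos = 13
else:
    d = j * d[xs]
pos = pos + (d + pos)
d = d // 16

j.append(xs % 23)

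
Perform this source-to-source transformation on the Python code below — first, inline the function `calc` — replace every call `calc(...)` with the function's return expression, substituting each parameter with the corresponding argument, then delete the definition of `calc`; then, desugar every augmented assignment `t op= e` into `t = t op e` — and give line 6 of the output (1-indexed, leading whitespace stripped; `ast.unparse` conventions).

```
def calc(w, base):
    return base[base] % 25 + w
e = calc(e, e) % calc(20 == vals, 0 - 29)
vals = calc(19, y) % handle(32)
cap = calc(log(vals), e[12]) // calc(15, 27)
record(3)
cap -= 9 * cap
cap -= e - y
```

Transformed code:
e = (e[e] % 25 + e) % ((0 - 29)[0 - 29] % 25 + (20 == vals))
vals = (y[y] % 25 + 19) % handle(32)
cap = (e[12][e[12]] % 25 + log(vals)) // (27[27] % 25 + 15)
record(3)
cap = cap - 9 * cap
cap = cap - (e - y)

cap = cap - (e - y)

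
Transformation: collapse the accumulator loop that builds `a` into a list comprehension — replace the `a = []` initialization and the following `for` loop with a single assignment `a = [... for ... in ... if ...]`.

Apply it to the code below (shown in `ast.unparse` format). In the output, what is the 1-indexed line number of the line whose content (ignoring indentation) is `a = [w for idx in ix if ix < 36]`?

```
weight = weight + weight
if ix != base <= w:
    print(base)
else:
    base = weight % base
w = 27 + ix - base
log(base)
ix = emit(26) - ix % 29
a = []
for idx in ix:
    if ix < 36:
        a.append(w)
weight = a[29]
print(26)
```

Transformed code:
weight = weight + weight
if ix != base <= w:
    print(base)
else:
    base = weight % base
w = 27 + ix - base
log(base)
ix = emit(26) - ix % 29
a = [w for idx in ix if ix < 36]
weight = a[29]
print(26)

9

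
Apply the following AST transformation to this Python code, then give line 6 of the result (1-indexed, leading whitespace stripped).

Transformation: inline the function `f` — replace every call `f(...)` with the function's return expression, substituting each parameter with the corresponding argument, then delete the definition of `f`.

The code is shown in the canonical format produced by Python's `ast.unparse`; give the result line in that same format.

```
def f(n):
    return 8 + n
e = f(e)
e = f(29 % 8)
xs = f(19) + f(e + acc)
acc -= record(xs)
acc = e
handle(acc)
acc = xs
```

Transformed code:
e = 8 + e
e = 8 + 29 % 8
xs = 8 + 19 + (8 + (e + acc))
acc -= record(xs)
acc = e
handle(acc)
acc = xs

handle(acc)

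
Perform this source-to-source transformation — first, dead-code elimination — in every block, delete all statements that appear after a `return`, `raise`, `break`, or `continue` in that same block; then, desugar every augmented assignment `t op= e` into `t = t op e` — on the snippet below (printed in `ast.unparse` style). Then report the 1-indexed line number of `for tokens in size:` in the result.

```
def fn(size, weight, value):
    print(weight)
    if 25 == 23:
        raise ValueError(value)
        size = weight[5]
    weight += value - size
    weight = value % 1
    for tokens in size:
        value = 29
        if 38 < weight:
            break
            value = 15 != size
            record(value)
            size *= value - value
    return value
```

7

Transformed code:
def fn(size, weight, value):
    print(weight)
    if 25 == 23:
        raise ValueError(value)
    weight = weight + (value - size)
    weight = value % 1
    for tokens in size:
        value = 29
        if 38 < weight:
            break
    return value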